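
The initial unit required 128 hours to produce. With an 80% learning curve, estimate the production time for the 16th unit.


Formula: T_n = T_1 * (learning_rate)^(log2(n)) where learning_rate = rate/100
Doublings = log2(16) = 4
T_n = 128 * 0.8^4
T_n = 128 * 0.4096 = 52.4 hours

52.4 hours


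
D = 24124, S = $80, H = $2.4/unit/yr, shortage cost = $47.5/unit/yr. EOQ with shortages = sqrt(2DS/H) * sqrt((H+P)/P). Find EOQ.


Formula: EOQ* = sqrt(2DS/H) * sqrt((H+P)/P)
Base EOQ = sqrt(2*24124*80/2.4) = 1268.17 units
Correction = sqrt((2.4+47.5)/47.5) = 1.02495
EOQ* = 1268.17 * 1.02495 = 1299.8 units

1299.8 units


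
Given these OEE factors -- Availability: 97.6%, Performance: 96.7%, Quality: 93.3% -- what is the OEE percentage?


Formula: OEE = Availability * Performance * Quality / 10000
A * P = 97.6% * 96.7% / 100 = 94.38%
OEE = 94.38% * 93.3% / 100 = 88.1%

88.1%


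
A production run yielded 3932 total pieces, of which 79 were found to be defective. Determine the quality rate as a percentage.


Formula: Quality Rate = Good Pieces / Total Pieces * 100
Good pieces = 3932 - 79 = 3853
QR = 3853 / 3932 * 100 = 98.0%

98.0%


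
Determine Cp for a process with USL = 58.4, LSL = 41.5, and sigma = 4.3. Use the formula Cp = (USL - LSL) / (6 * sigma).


Cp = (58.4 - 41.5) / (6 * 4.3)

0.66


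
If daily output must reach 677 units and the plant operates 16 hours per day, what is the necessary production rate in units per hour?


Formula: Production Rate = Daily Demand / Available Hours
Rate = 677 units/day / 16 hours/day
Rate = 42.3 units/hour

42.3 units/hour


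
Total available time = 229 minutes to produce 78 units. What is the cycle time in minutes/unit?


Formula: CT = Available Time / Number of Units
CT = 229 min / 78 units
CT = 2.94 min/unit

2.94 min/unit


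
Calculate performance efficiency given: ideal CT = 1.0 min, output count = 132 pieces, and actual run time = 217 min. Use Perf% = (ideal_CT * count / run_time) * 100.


Formula: Performance = (Ideal CT * Total Count) / Run Time * 100
Ideal output time = 1.0 * 132 = 132.0 min
Performance = 132.0 / 217 * 100 = 60.8%

60.8%


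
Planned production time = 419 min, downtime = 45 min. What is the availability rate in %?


Formula: Availability = (Planned Time - Downtime) / Planned Time * 100
Uptime = 419 - 45 = 374 min
Availability = 374 / 419 * 100 = 89.3%

89.3%


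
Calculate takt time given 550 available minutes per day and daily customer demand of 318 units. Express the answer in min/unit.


Formula: Takt Time = Available Production Time / Customer Demand
Takt = 550 min/day / 318 units/day
Takt = 1.73 min/unit

1.73 min/unit


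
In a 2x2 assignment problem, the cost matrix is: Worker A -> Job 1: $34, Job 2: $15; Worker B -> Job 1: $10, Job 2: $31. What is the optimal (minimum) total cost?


Option 1: A->1 + B->2 = $34 + $31 = $65
Option 2: A->2 + B->1 = $15 + $10 = $25
Min cost = min($65, $25) = $25

$25


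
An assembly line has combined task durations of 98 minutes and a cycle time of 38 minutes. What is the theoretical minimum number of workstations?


Formula: N_min = ceil(Sum of Task Times / Cycle Time)
N_min = ceil(98 min / 38 min) = ceil(2.5789)
N_min = 3 stations

3


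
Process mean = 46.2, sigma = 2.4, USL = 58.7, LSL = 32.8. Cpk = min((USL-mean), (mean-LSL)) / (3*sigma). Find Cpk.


Cpu = (58.7 - 46.2) / (3 * 2.4) = 1.74
Cpl = (46.2 - 32.8) / (3 * 2.4) = 1.86
Cpk = min(1.74, 1.86) = 1.74

1.74


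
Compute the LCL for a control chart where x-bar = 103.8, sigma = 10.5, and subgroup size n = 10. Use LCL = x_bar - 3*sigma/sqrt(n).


LCL = 103.8 - 3 * 10.5 / sqrt(10)

93.84


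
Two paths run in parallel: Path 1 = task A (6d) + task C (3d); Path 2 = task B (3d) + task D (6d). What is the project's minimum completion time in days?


Path 1 = 6 + 3 = 9 days
Path 2 = 3 + 6 = 9 days
Duration = max(9, 9) = 9 days

9 days


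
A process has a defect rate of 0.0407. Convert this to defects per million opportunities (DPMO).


DPMO = defect_rate * 1000000 = 0.0407 * 1000000

40700


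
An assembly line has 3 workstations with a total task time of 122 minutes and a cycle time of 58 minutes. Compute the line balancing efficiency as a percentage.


Formula: Efficiency = Sum of Task Times / (N_stations * CT) * 100
Total station capacity = 3 stations * 58 min = 174 min
Efficiency = 122 / 174 * 100 = 70.1%

70.1%


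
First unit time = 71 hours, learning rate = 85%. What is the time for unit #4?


Formula: T_n = T_1 * (learning_rate)^(log2(n)) where learning_rate = rate/100
Doublings = log2(4) = 2
T_n = 71 * 0.85^2
T_n = 71 * 0.7225 = 51.3 hours

51.3 hours


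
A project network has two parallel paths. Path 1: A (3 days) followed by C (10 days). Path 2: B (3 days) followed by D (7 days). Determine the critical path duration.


Path 1 = 3 + 10 = 13 days
Path 2 = 3 + 7 = 10 days
Duration = max(13, 10) = 13 days

13 days


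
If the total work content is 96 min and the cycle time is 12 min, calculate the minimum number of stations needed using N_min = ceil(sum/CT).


Formula: N_min = ceil(Sum of Task Times / Cycle Time)
N_min = ceil(96 min / 12 min) = ceil(8.0)
N_min = 8 stations

8


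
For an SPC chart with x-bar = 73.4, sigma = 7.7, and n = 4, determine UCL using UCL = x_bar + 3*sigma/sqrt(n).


UCL = 73.4 + 3 * 7.7 / sqrt(4)

84.95


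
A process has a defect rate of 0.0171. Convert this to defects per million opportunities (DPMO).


DPMO = defect_rate * 1000000 = 0.0171 * 1000000

17100


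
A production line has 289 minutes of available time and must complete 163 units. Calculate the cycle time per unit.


Formula: CT = Available Time / Number of Units
CT = 289 min / 163 units
CT = 1.77 min/unit

1.77 min/unit


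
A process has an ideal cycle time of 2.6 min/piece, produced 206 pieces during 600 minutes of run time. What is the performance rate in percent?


Formula: Performance = (Ideal CT * Total Count) / Run Time * 100
Ideal output time = 2.6 * 206 = 535.6 min
Performance = 535.6 / 600 * 100 = 89.3%

89.3%


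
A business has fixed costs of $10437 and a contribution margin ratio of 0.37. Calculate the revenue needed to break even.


Formula: BER = Fixed Costs / Contribution Margin Ratio
BER = $10437 / 0.37
BER = $28208.11 (to the nearest cent)

$28208.11


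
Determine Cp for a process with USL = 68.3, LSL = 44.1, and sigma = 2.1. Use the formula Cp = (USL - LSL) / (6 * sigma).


Cp = (68.3 - 44.1) / (6 * 2.1)

1.92


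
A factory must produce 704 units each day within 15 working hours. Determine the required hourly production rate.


Formula: Production Rate = Daily Demand / Available Hours
Rate = 704 units/day / 15 hours/day
Rate = 46.9 units/hour

46.9 units/hour


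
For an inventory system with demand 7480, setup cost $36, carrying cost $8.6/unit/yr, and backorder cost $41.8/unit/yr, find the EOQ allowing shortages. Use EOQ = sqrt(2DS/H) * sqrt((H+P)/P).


Formula: EOQ* = sqrt(2DS/H) * sqrt((H+P)/P)
Base EOQ = sqrt(2*7480*36/8.6) = 250.25 units
Correction = sqrt((8.6+41.8)/41.8) = 1.09806
EOQ* = 250.25 * 1.09806 = 274.8 units

274.8 units


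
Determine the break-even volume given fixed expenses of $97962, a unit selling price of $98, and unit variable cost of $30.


Formula: BEQ = Fixed Costs / (Price - Variable Cost)
Contribution margin = $98 - $30 = $68/unit
BEQ = ceil($97962 / $68/unit) = ceil(1440.62) = 1441 units

1441 units


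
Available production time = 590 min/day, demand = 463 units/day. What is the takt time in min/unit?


Formula: Takt Time = Available Production Time / Customer Demand
Takt = 590 min/day / 463 units/day
Takt = 1.27 min/unit

1.27 min/unit


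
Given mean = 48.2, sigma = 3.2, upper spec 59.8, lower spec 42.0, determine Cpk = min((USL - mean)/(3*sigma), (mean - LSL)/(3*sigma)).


Cpu = (59.8 - 48.2) / (3 * 3.2) = 1.21
Cpl = (48.2 - 42.0) / (3 * 3.2) = 0.65
Cpk = min(1.21, 0.65) = 0.65

0.65


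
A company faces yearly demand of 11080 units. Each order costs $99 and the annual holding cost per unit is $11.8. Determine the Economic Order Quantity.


Formula: EOQ = sqrt(2 * D * S / H)
Numerator: 2 * 11080 * 99 = 2193840
2DS/H = 2193840 / 11.8 = 185918.6
EOQ = sqrt(185918.6) = 431.2 units

431.2 units


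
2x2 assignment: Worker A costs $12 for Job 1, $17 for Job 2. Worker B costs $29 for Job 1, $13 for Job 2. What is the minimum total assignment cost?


Option 1: A->1 + B->2 = $12 + $13 = $25
Option 2: A->2 + B->1 = $17 + $29 = $46
Min cost = min($25, $46) = $25

$25


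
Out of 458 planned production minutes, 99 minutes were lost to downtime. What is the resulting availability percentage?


Formula: Availability = (Planned Time - Downtime) / Planned Time * 100
Uptime = 458 - 99 = 359 min
Availability = 359 / 458 * 100 = 78.4%

78.4%


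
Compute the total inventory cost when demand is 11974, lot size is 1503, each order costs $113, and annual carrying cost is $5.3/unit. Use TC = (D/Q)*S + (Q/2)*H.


TC = 11974/1503 * 113 + 1503/2 * 5.3

$4883.19


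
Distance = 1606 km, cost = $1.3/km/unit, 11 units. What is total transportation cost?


TC = dist * cost * units = 1606 * 1.3 * 11 = $22965.80

$22965.80


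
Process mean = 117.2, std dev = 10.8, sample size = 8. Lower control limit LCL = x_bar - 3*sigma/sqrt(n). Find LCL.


LCL = 117.2 - 3 * 10.8 / sqrt(8)

105.74


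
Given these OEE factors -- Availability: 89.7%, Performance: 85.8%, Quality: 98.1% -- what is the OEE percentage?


Formula: OEE = Availability * Performance * Quality / 10000
A * P = 89.7% * 85.8% / 100 = 76.96%
OEE = 76.96% * 98.1% / 100 = 75.5%

75.5%


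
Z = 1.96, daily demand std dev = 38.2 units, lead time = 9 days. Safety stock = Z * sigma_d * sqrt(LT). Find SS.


Formula: SS = z * sigma_d * sqrt(LT)
sqrt(LT) = sqrt(9) = 3.0
SS = 1.96 * 38.2 * 3.0
SS = 224.6 units

224.6 units


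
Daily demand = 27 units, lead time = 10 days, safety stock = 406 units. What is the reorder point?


Formula: ROP = (Daily Demand * Lead Time) + Safety Stock
Demand during lead time = 27 * 10 = 270 units
ROP = 270 + 406 = 676 units

676 units


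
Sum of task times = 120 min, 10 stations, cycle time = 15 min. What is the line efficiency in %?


Formula: Efficiency = Sum of Task Times / (N_stations * CT) * 100
Total station capacity = 10 stations * 15 min = 150 min
Efficiency = 120 / 150 * 100 = 80.0%

80.0%


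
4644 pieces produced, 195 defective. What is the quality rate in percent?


Formula: Quality Rate = Good Pieces / Total Pieces * 100
Good pieces = 4644 - 195 = 4449
QR = 4449 / 4644 * 100 = 95.8%

95.8%


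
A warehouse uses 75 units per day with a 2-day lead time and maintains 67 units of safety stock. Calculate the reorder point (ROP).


Formula: ROP = (Daily Demand * Lead Time) + Safety Stock
Demand during lead time = 75 * 2 = 150 units
ROP = 150 + 67 = 217 units

217 units


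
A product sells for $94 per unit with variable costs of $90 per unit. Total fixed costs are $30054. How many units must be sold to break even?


Formula: BEQ = Fixed Costs / (Price - Variable Cost)
Contribution margin = $94 - $90 = $4/unit
BEQ = ceil($30054 / $4/unit) = ceil(7513.5) = 7514 units

7514 units


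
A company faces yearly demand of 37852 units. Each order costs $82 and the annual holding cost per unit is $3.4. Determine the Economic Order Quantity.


Formula: EOQ = sqrt(2 * D * S / H)
Numerator: 2 * 37852 * 82 = 6207728
2DS/H = 6207728 / 3.4 = 1825802.4
EOQ = sqrt(1825802.4) = 1351.2 units

1351.2 units


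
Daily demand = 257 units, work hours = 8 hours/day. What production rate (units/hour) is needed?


Formula: Production Rate = Daily Demand / Available Hours
Rate = 257 units/day / 8 hours/day
Rate = 32.1 units/hour

32.1 units/hour


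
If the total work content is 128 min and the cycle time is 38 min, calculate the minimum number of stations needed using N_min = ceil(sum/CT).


Formula: N_min = ceil(Sum of Task Times / Cycle Time)
N_min = ceil(128 min / 38 min) = ceil(3.3684)
N_min = 4 stations

4


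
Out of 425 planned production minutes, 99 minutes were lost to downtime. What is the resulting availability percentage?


Formula: Availability = (Planned Time - Downtime) / Planned Time * 100
Uptime = 425 - 99 = 326 min
Availability = 326 / 425 * 100 = 76.7%

76.7%


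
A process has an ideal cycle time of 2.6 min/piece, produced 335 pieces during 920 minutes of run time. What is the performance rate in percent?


Formula: Performance = (Ideal CT * Total Count) / Run Time * 100
Ideal output time = 2.6 * 335 = 871.0 min
Performance = 871.0 / 920 * 100 = 94.7%

94.7%


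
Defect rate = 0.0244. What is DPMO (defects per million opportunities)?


DPMO = defect_rate * 1000000 = 0.0244 * 1000000

24400


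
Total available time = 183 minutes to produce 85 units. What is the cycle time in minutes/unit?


Formula: CT = Available Time / Number of Units
CT = 183 min / 85 units
CT = 2.15 min/unit

2.15 min/unit


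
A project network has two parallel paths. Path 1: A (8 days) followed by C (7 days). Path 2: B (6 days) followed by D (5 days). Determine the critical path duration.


Path 1 = 8 + 7 = 15 days
Path 2 = 6 + 5 = 11 days
Duration = max(15, 11) = 15 days

15 days


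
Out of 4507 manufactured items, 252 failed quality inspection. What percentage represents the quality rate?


Formula: Quality Rate = Good Pieces / Total Pieces * 100
Good pieces = 4507 - 252 = 4255
QR = 4255 / 4507 * 100 = 94.4%

94.4%


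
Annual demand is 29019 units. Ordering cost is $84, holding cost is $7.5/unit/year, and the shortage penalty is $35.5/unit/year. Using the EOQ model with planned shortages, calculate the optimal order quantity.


Formula: EOQ* = sqrt(2DS/H) * sqrt((H+P)/P)
Base EOQ = sqrt(2*29019*84/7.5) = 806.24 units
Correction = sqrt((7.5+35.5)/35.5) = 1.10058
EOQ* = 806.24 * 1.10058 = 887.3 units

887.3 units


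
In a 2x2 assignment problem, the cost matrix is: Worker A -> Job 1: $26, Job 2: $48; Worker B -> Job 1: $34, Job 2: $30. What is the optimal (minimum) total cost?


Option 1: A->1 + B->2 = $26 + $30 = $56
Option 2: A->2 + B->1 = $48 + $34 = $82
Min cost = min($56, $82) = $56

$56


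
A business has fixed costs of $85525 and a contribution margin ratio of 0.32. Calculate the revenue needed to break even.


Formula: BER = Fixed Costs / Contribution Margin Ratio
BER = $85525 / 0.32
BER = $267265.63 (to the nearest cent)

$267265.63


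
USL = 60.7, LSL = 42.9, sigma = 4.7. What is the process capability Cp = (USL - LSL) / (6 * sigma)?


Cp = (60.7 - 42.9) / (6 * 4.7)

0.63


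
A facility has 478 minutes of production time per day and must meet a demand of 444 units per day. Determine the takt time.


Formula: Takt Time = Available Production Time / Customer Demand
Takt = 478 min/day / 444 units/day
Takt = 1.08 min/unit

1.08 min/unit


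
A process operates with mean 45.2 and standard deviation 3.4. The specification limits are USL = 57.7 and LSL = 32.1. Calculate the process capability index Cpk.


Cpu = (57.7 - 45.2) / (3 * 3.4) = 1.23
Cpl = (45.2 - 32.1) / (3 * 3.4) = 1.28
Cpk = min(1.23, 1.28) = 1.23

1.23


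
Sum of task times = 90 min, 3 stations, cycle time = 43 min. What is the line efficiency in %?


Formula: Efficiency = Sum of Task Times / (N_stations * CT) * 100
Total station capacity = 3 stations * 43 min = 129 min
Efficiency = 90 / 129 * 100 = 69.8%

69.8%


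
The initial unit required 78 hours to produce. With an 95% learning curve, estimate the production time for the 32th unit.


Formula: T_n = T_1 * (learning_rate)^(log2(n)) where learning_rate = rate/100
Doublings = log2(32) = 5
T_n = 78 * 0.95^5
T_n = 78 * 0.7738 = 60.4 hours

60.4 hours


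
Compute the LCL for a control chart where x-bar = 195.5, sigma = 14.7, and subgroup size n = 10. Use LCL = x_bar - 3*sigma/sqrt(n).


LCL = 195.5 - 3 * 14.7 / sqrt(10)

181.55


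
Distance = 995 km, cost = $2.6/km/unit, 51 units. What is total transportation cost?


TC = dist * cost * units = 995 * 2.6 * 51 = $131937.00

$131937.00


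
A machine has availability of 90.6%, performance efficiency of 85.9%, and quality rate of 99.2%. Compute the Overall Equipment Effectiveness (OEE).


Formula: OEE = Availability * Performance * Quality / 10000
A * P = 90.6% * 85.9% / 100 = 77.83%
OEE = 77.83% * 99.2% / 100 = 77.2%

77.2%


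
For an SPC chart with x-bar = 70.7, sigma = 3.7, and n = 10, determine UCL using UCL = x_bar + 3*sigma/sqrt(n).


UCL = 70.7 + 3 * 3.7 / sqrt(10)

74.21


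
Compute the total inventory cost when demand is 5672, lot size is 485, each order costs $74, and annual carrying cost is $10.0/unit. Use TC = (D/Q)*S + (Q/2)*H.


TC = 5672/485 * 74 + 485/2 * 10.0

$3290.42


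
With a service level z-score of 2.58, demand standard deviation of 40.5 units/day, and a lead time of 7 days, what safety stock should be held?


Formula: SS = z * sigma_d * sqrt(LT)
sqrt(LT) = sqrt(7) = 2.6458
SS = 2.58 * 40.5 * 2.6458
SS = 276.5 units

276.5 units


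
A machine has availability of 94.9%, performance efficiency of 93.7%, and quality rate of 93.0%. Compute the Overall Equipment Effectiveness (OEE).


Formula: OEE = Availability * Performance * Quality / 10000
A * P = 94.9% * 93.7% / 100 = 88.92%
OEE = 88.92% * 93.0% / 100 = 82.7%

82.7%


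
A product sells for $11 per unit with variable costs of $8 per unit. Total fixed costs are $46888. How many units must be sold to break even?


Formula: BEQ = Fixed Costs / (Price - Variable Cost)
Contribution margin = $11 - $8 = $3/unit
BEQ = ceil($46888 / $3/unit) = ceil(15629.33) = 15630 units

15630 units


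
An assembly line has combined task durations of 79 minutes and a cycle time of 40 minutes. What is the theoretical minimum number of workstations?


Formula: N_min = ceil(Sum of Task Times / Cycle Time)
N_min = ceil(79 min / 40 min) = ceil(1.975)
N_min = 2 stations

2


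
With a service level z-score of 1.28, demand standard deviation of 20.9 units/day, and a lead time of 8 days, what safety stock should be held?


Formula: SS = z * sigma_d * sqrt(LT)
sqrt(LT) = sqrt(8) = 2.8284
SS = 1.28 * 20.9 * 2.8284
SS = 75.7 units

75.7 units


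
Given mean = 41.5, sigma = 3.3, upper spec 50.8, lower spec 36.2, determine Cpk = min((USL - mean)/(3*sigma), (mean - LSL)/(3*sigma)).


Cpu = (50.8 - 41.5) / (3 * 3.3) = 0.94
Cpl = (41.5 - 36.2) / (3 * 3.3) = 0.54
Cpk = min(0.94, 0.54) = 0.54

0.54


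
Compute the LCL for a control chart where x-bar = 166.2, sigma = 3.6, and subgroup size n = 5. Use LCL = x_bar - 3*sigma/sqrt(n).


LCL = 166.2 - 3 * 3.6 / sqrt(5)

161.37


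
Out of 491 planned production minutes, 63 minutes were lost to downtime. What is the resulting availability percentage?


Formula: Availability = (Planned Time - Downtime) / Planned Time * 100
Uptime = 491 - 63 = 428 min
Availability = 428 / 491 * 100 = 87.2%

87.2%


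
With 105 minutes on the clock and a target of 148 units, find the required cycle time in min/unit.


Formula: CT = Available Time / Number of Units
CT = 105 min / 148 units
CT = 0.71 min/unit

0.71 min/unit


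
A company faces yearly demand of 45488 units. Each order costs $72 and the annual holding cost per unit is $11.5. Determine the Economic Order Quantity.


Formula: EOQ = sqrt(2 * D * S / H)
Numerator: 2 * 45488 * 72 = 6550272
2DS/H = 6550272 / 11.5 = 569588.9
EOQ = sqrt(569588.9) = 754.7 units

754.7 units


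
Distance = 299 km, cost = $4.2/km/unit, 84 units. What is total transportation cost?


TC = dist * cost * units = 299 * 4.2 * 84 = $105487.20

$105487.20


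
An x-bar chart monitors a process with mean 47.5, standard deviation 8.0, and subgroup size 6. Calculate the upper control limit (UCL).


UCL = 47.5 + 3 * 8.0 / sqrt(6)

57.3


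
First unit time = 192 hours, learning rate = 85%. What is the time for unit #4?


Formula: T_n = T_1 * (learning_rate)^(log2(n)) where learning_rate = rate/100
Doublings = log2(4) = 2
T_n = 192 * 0.85^2
T_n = 192 * 0.7225 = 138.7 hours

138.7 hours


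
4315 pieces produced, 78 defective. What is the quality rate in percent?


Formula: Quality Rate = Good Pieces / Total Pieces * 100
Good pieces = 4315 - 78 = 4237
QR = 4237 / 4315 * 100 = 98.2%

98.2%


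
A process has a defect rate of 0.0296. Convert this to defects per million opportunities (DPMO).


DPMO = defect_rate * 1000000 = 0.0296 * 1000000

29600


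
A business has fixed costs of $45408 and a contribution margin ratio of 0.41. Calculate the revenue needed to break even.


Formula: BER = Fixed Costs / Contribution Margin Ratio
BER = $45408 / 0.41
BER = $110751.22 (to the nearest cent)

$110751.22


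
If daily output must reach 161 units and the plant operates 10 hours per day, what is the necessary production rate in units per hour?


Formula: Production Rate = Daily Demand / Available Hours
Rate = 161 units/day / 10 hours/day
Rate = 16.1 units/hour

16.1 units/hour


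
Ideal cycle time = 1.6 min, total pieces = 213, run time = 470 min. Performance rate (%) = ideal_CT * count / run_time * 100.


Formula: Performance = (Ideal CT * Total Count) / Run Time * 100
Ideal output time = 1.6 * 213 = 340.8 min
Performance = 340.8 / 470 * 100 = 72.5%

72.5%


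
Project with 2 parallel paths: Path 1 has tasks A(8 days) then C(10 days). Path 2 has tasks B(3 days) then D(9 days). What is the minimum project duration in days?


Path 1 = 8 + 10 = 18 days
Path 2 = 3 + 9 = 12 days
Duration = max(18, 12) = 18 days

18 days


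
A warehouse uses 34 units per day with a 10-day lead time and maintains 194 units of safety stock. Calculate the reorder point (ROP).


Formula: ROP = (Daily Demand * Lead Time) + Safety Stock
Demand during lead time = 34 * 10 = 340 units
ROP = 340 + 194 = 534 units

534 units


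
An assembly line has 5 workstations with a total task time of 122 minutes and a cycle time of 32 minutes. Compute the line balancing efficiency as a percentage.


Formula: Efficiency = Sum of Task Times / (N_stations * CT) * 100
Total station capacity = 5 stations * 32 min = 160 min
Efficiency = 122 / 160 * 100 = 76.3%

76.3%


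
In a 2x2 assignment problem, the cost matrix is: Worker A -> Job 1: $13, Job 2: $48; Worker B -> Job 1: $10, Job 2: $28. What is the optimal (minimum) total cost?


Option 1: A->1 + B->2 = $13 + $28 = $41
Option 2: A->2 + B->1 = $48 + $10 = $58
Min cost = min($41, $58) = $41

$41


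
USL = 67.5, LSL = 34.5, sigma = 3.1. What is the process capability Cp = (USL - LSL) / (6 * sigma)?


Cp = (67.5 - 34.5) / (6 * 3.1)

1.77


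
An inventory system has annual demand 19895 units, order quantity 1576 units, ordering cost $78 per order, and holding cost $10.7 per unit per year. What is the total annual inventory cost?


TC = 19895/1576 * 78 + 1576/2 * 10.7

$9416.25


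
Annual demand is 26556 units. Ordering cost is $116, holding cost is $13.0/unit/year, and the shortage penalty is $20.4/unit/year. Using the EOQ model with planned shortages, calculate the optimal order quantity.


Formula: EOQ* = sqrt(2DS/H) * sqrt((H+P)/P)
Base EOQ = sqrt(2*26556*116/13.0) = 688.42 units
Correction = sqrt((13.0+20.4)/20.4) = 1.27955
EOQ* = 688.42 * 1.27955 = 880.9 units

880.9 units


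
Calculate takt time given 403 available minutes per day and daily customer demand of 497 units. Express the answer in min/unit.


Formula: Takt Time = Available Production Time / Customer Demand
Takt = 403 min/day / 497 units/day
Takt = 0.81 min/unit

0.81 min/unit


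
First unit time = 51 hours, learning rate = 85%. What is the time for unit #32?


Formula: T_n = T_1 * (learning_rate)^(log2(n)) where learning_rate = rate/100
Doublings = log2(32) = 5
T_n = 51 * 0.85^5
T_n = 51 * 0.4437 = 22.6 hours

22.6 hours


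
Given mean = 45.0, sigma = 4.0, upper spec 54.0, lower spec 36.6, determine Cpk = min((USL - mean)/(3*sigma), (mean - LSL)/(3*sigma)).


Cpu = (54.0 - 45.0) / (3 * 4.0) = 0.75
Cpl = (45.0 - 36.6) / (3 * 4.0) = 0.7
Cpk = min(0.75, 0.7) = 0.7

0.7


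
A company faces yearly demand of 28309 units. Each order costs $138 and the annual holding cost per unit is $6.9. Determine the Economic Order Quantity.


Formula: EOQ = sqrt(2 * D * S / H)
Numerator: 2 * 28309 * 138 = 7813284
2DS/H = 7813284 / 6.9 = 1132360.0
EOQ = sqrt(1132360.0) = 1064.1 units

1064.1 units


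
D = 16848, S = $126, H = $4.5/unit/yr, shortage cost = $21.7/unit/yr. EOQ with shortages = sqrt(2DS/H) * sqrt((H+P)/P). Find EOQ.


Formula: EOQ* = sqrt(2DS/H) * sqrt((H+P)/P)
Base EOQ = sqrt(2*16848*126/4.5) = 971.33 units
Correction = sqrt((4.5+21.7)/21.7) = 1.09881
EOQ* = 971.33 * 1.09881 = 1067.3 units

1067.3 units


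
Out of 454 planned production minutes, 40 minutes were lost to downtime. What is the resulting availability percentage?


Formula: Availability = (Planned Time - Downtime) / Planned Time * 100
Uptime = 454 - 40 = 414 min
Availability = 414 / 454 * 100 = 91.2%

91.2%


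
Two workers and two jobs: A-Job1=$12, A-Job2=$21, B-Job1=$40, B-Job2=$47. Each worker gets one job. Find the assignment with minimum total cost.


Option 1: A->1 + B->2 = $12 + $47 = $59
Option 2: A->2 + B->1 = $21 + $40 = $61
Min cost = min($59, $61) = $59

$59


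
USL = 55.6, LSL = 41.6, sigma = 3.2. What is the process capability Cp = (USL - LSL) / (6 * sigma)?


Cp = (55.6 - 41.6) / (6 * 3.2)

0.73


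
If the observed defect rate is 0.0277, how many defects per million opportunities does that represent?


DPMO = defect_rate * 1000000 = 0.0277 * 1000000

27700


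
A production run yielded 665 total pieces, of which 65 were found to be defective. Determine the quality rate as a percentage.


Formula: Quality Rate = Good Pieces / Total Pieces * 100
Good pieces = 665 - 65 = 600
QR = 600 / 665 * 100 = 90.2%

90.2%


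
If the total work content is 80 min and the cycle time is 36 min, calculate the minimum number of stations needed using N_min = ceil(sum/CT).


Formula: N_min = ceil(Sum of Task Times / Cycle Time)
N_min = ceil(80 min / 36 min) = ceil(2.2222)
N_min = 3 stations

3


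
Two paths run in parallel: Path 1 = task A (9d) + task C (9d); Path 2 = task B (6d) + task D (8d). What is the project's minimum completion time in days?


Path 1 = 9 + 9 = 18 days
Path 2 = 6 + 8 = 14 days
Duration = max(18, 14) = 18 days

18 days


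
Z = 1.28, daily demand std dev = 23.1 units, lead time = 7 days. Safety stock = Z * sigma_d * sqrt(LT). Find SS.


Formula: SS = z * sigma_d * sqrt(LT)
sqrt(LT) = sqrt(7) = 2.6458
SS = 1.28 * 23.1 * 2.6458
SS = 78.2 units

78.2 units


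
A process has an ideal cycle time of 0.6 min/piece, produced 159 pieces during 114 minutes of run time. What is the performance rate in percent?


Formula: Performance = (Ideal CT * Total Count) / Run Time * 100
Ideal output time = 0.6 * 159 = 95.4 min
Performance = 95.4 / 114 * 100 = 83.7%

83.7%


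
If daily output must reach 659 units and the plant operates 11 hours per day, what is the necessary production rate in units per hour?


Formula: Production Rate = Daily Demand / Available Hours
Rate = 659 units/day / 11 hours/day
Rate = 59.9 units/hour

59.9 units/hour


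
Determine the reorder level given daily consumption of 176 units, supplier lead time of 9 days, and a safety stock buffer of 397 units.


Formula: ROP = (Daily Demand * Lead Time) + Safety Stock
Demand during lead time = 176 * 9 = 1584 units
ROP = 1584 + 397 = 1981 units

1981 units


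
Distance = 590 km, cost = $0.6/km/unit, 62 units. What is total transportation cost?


TC = dist * cost * units = 590 * 0.6 * 62 = $21948.00

$21948.00


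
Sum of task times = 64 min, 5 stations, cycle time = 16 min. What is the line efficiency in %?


Formula: Efficiency = Sum of Task Times / (N_stations * CT) * 100
Total station capacity = 5 stations * 16 min = 80 min
Efficiency = 64 / 80 * 100 = 80.0%

80.0%


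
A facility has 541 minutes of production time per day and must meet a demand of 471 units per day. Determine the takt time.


Formula: Takt Time = Available Production Time / Customer Demand
Takt = 541 min/day / 471 units/day
Takt = 1.15 min/unit

1.15 min/unit


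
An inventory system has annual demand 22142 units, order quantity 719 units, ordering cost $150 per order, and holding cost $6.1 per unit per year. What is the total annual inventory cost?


TC = 22142/719 * 150 + 719/2 * 6.1

$6812.28


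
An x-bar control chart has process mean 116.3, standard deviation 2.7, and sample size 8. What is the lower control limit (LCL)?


LCL = 116.3 - 3 * 2.7 / sqrt(8)

113.44


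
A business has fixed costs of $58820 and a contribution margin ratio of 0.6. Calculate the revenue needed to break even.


Formula: BER = Fixed Costs / Contribution Margin Ratio
BER = $58820 / 0.6
BER = $98033.33 (to the nearest cent)

$98033.33


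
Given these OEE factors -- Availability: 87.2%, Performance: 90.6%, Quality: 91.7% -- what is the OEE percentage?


Formula: OEE = Availability * Performance * Quality / 10000
A * P = 87.2% * 90.6% / 100 = 79.0%
OEE = 79.0% * 91.7% / 100 = 72.4%

72.4%


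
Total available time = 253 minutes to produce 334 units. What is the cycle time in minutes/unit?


Formula: CT = Available Time / Number of Units
CT = 253 min / 334 units
CT = 0.76 min/unit

0.76 min/unit


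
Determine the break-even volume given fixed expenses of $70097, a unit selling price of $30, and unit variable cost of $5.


Formula: BEQ = Fixed Costs / (Price - Variable Cost)
Contribution margin = $30 - $5 = $25/unit
BEQ = ceil($70097 / $25/unit) = ceil(2803.88) = 2804 units

2804 units


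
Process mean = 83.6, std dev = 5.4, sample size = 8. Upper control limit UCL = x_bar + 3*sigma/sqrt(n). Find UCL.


UCL = 83.6 + 3 * 5.4 / sqrt(8)

89.33


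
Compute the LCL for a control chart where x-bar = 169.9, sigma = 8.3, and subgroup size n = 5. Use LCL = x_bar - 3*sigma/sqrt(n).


LCL = 169.9 - 3 * 8.3 / sqrt(5)

158.76


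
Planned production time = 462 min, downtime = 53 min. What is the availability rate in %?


Formula: Availability = (Planned Time - Downtime) / Planned Time * 100
Uptime = 462 - 53 = 409 min
Availability = 409 / 462 * 100 = 88.5%

88.5%


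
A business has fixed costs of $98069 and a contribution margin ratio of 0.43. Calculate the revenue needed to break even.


Formula: BER = Fixed Costs / Contribution Margin Ratio
BER = $98069 / 0.43
BER = $228067.44 (to the nearest cent)

$228067.44


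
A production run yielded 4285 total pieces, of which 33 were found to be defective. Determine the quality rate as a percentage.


Formula: Quality Rate = Good Pieces / Total Pieces * 100
Good pieces = 4285 - 33 = 4252
QR = 4252 / 4285 * 100 = 99.2%

99.2%


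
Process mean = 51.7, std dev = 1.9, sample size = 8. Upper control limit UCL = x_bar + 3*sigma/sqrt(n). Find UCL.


UCL = 51.7 + 3 * 1.9 / sqrt(8)

53.72


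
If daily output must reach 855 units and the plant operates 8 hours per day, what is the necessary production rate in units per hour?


Formula: Production Rate = Daily Demand / Available Hours
Rate = 855 units/day / 8 hours/day
Rate = 106.9 units/hour

106.9 units/hour


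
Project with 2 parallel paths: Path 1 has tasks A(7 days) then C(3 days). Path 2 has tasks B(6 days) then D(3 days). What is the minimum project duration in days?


Path 1 = 7 + 3 = 10 days
Path 2 = 6 + 3 = 9 days
Duration = max(10, 9) = 10 days

10 days


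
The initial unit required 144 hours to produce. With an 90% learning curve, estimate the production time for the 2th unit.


Formula: T_n = T_1 * (learning_rate)^(log2(n)) where learning_rate = rate/100
Doublings = log2(2) = 1
T_n = 144 * 0.9^1
T_n = 144 * 0.9 = 129.6 hours

129.6 hours


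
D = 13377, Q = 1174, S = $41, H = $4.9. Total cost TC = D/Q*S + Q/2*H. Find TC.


TC = 13377/1174 * 41 + 1174/2 * 4.9

$3343.47


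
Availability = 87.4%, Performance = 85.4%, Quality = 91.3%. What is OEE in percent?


Formula: OEE = Availability * Performance * Quality / 10000
A * P = 87.4% * 85.4% / 100 = 74.64%
OEE = 74.64% * 91.3% / 100 = 68.1%

68.1%


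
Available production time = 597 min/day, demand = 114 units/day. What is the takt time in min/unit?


Formula: Takt Time = Available Production Time / Customer Demand
Takt = 597 min/day / 114 units/day
Takt = 5.24 min/unit

5.24 min/unit


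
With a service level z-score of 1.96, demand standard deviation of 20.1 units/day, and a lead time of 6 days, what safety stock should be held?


Formula: SS = z * sigma_d * sqrt(LT)
sqrt(LT) = sqrt(6) = 2.4495
SS = 1.96 * 20.1 * 2.4495
SS = 96.5 units

96.5 units


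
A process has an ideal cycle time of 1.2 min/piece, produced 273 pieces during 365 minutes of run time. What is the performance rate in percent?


Formula: Performance = (Ideal CT * Total Count) / Run Time * 100
Ideal output time = 1.2 * 273 = 327.6 min
Performance = 327.6 / 365 * 100 = 89.8%

89.8%


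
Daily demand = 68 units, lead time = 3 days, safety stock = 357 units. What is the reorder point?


Formula: ROP = (Daily Demand * Lead Time) + Safety Stock
Demand during lead time = 68 * 3 = 204 units
ROP = 204 + 357 = 561 units

561 units


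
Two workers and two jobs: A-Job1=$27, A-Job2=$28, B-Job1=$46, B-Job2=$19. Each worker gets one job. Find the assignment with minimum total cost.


Option 1: A->1 + B->2 = $27 + $19 = $46
Option 2: A->2 + B->1 = $28 + $46 = $74
Min cost = min($46, $74) = $46

$46


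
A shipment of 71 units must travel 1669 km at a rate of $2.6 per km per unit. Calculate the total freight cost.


TC = dist * cost * units = 1669 * 2.6 * 71 = $308097.40

$308097.40


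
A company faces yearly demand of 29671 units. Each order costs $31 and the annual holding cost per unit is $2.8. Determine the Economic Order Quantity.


Formula: EOQ = sqrt(2 * D * S / H)
Numerator: 2 * 29671 * 31 = 1839602
2DS/H = 1839602 / 2.8 = 657000.7
EOQ = sqrt(657000.7) = 810.6 units

810.6 units


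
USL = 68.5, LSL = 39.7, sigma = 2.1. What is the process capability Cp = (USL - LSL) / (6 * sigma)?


Cp = (68.5 - 39.7) / (6 * 2.1)

2.29


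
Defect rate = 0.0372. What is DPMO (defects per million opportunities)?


DPMO = defect_rate * 1000000 = 0.0372 * 1000000

37200


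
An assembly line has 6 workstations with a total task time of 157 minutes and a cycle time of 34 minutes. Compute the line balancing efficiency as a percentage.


Formula: Efficiency = Sum of Task Times / (N_stations * CT) * 100
Total station capacity = 6 stations * 34 min = 204 min
Efficiency = 157 / 204 * 100 = 77.0%

77.0%


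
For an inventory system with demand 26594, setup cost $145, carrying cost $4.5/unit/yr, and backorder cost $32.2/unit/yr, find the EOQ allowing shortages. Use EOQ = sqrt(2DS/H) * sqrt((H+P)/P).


Formula: EOQ* = sqrt(2DS/H) * sqrt((H+P)/P)
Base EOQ = sqrt(2*26594*145/4.5) = 1309.14 units
Correction = sqrt((4.5+32.2)/32.2) = 1.06759
EOQ* = 1309.14 * 1.06759 = 1397.6 units

1397.6 units


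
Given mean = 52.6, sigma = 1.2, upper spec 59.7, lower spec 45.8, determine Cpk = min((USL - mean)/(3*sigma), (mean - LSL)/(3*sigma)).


Cpu = (59.7 - 52.6) / (3 * 1.2) = 1.97
Cpl = (52.6 - 45.8) / (3 * 1.2) = 1.89
Cpk = min(1.97, 1.89) = 1.89

1.89


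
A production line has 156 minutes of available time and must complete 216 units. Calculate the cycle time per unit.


Formula: CT = Available Time / Number of Units
CT = 156 min / 216 units
CT = 0.72 min/unit

0.72 min/unit


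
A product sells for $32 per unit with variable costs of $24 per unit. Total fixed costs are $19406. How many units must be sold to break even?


Formula: BEQ = Fixed Costs / (Price - Variable Cost)
Contribution margin = $32 - $24 = $8/unit
BEQ = ceil($19406 / $8/unit) = ceil(2425.75) = 2426 units

2426 units


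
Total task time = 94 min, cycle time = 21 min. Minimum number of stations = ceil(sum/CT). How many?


Formula: N_min = ceil(Sum of Task Times / Cycle Time)
N_min = ceil(94 min / 21 min) = ceil(4.4762)
N_min = 5 stations

5


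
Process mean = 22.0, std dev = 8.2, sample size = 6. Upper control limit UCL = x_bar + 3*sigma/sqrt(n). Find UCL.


UCL = 22.0 + 3 * 8.2 / sqrt(6)

32.04


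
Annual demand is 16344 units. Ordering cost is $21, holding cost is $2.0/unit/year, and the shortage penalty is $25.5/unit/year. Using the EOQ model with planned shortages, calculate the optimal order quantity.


Formula: EOQ* = sqrt(2DS/H) * sqrt((H+P)/P)
Base EOQ = sqrt(2*16344*21/2.0) = 585.85 units
Correction = sqrt((2.0+25.5)/25.5) = 1.03848
EOQ* = 585.85 * 1.03848 = 608.4 units

608.4 units


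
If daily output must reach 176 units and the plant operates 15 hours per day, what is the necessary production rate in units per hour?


Formula: Production Rate = Daily Demand / Available Hours
Rate = 176 units/day / 15 hours/day
Rate = 11.7 units/hour

11.7 units/hour


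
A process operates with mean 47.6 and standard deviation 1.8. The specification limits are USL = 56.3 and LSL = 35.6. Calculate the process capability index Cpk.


Cpu = (56.3 - 47.6) / (3 * 1.8) = 1.61
Cpl = (47.6 - 35.6) / (3 * 1.8) = 2.22
Cpk = min(1.61, 2.22) = 1.61

1.61


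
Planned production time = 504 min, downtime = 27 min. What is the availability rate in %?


Formula: Availability = (Planned Time - Downtime) / Planned Time * 100
Uptime = 504 - 27 = 477 min
Availability = 477 / 504 * 100 = 94.6%

94.6%


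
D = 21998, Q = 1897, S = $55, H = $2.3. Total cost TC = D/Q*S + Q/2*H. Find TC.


TC = 21998/1897 * 55 + 1897/2 * 2.3

$2819.34


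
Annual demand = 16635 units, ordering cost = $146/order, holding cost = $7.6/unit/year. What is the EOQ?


Formula: EOQ = sqrt(2 * D * S / H)
Numerator: 2 * 16635 * 146 = 4857420
2DS/H = 4857420 / 7.6 = 639134.2
EOQ = sqrt(639134.2) = 799.5 units

799.5 units


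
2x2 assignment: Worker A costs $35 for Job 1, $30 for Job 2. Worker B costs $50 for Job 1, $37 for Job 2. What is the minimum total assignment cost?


Option 1: A->1 + B->2 = $35 + $37 = $72
Option 2: A->2 + B->1 = $30 + $50 = $80
Min cost = min($72, $80) = $72

$72


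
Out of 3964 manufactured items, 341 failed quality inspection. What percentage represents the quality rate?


Formula: Quality Rate = Good Pieces / Total Pieces * 100
Good pieces = 3964 - 341 = 3623
QR = 3623 / 3964 * 100 = 91.4%

91.4%


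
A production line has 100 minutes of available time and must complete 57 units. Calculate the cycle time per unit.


Formula: CT = Available Time / Number of Units
CT = 100 min / 57 units
CT = 1.75 min/unit

1.75 min/unit


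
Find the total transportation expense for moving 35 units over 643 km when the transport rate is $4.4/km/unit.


TC = dist * cost * units = 643 * 4.4 * 35 = $99022.00

$99022.00


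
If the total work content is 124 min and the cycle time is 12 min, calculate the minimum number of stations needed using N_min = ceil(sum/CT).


Formula: N_min = ceil(Sum of Task Times / Cycle Time)
N_min = ceil(124 min / 12 min) = ceil(10.3333)
N_min = 11 stations

11


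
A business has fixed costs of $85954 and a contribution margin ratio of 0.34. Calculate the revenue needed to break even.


Formula: BER = Fixed Costs / Contribution Margin Ratio
BER = $85954 / 0.34
BER = $252805.88 (to the nearest cent)

$252805.88


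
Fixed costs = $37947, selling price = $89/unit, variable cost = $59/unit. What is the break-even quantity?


Formula: BEQ = Fixed Costs / (Price - Variable Cost)
Contribution margin = $89 - $59 = $30/unit
BEQ = ceil($37947 / $30/unit) = ceil(1264.9) = 1265 units

1265 units
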